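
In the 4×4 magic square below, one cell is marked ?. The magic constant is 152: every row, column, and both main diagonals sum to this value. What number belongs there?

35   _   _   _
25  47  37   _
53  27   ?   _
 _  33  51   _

The remaining cell in row 2 is (2,4) = 152 − 109 = 43.
Column 1 needs 152; the known cells sum to 113, so (4,1) = 39.
Column 2: 47 + 27 + 33 + ? = 152, so (1,2) = 45.
From anti-diagonal, 152 − (37 + 27 + 39) gives (1,4) = 49.
Using row 1: 35 + 45 + 49 + ? → (1,3) = 152 − 129 = 23.
Row 4 needs 152; the known cells sum to 123, so (4,4) = 29.
Using column 3: 23 + 37 + 51 + ? → (3,3) = 152 − 111 = 41.

41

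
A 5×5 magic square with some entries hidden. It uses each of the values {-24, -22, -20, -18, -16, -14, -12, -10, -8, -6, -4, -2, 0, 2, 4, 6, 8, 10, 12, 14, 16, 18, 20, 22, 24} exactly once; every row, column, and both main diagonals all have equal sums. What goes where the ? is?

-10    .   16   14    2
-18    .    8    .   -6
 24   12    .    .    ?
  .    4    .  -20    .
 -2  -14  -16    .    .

-24

The 25 entries sum to 0, so each line sums to 0/5 = 0.
The remaining cell in row 1 is (1,2) = 0 − 22 = -22.
Column 1 needs 0; the known cells sum to -6, so (4,1) = 6.
Column 2: -22 + 12 + 4 + (-14) + ? = 0, so (2,2) = 20.
From row 2, 0 − (-18 + 20 + 8 + (-6)) gives (2,4) = -4.
Using anti-diagonal: 2 + (-4) + 4 + (-2) + ? → (3,3) = 0 − 0 = 0.
Column 3 needs 0; the known cells sum to 8, so (4,3) = -8.
Main diagonal must total 0; the given cells sum to -10, so (5,5) = 10.
Row 4 must total 0; the given cells sum to -18, so (4,5) = 18.
Row 5: -2 + (-14) + (-16) + 10 + ? = 0, so (5,4) = 22.
Column 4: 14 + (-4) + (-20) + 22 + ? = 0, so (3,4) = -12.
The remaining cell in column 5 is (3,5) = 0 − 24 = -24.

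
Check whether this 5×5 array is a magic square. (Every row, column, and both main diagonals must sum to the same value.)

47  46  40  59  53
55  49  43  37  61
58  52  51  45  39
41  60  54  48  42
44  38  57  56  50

Row 1: 47 + 46 + 40 + 59 + 53 = 245.
Row 2: 55 + 49 + 43 + 37 + 61 = 245.
Row 3: 58 + 52 + 51 + 45 + 39 = 245.
Row 4: 41 + 60 + 54 + 48 + 42 = 245.
Row 5: 44 + 38 + 57 + 56 + 50 = 245.
Column 1: 47 + 55 + 58 + 41 + 44 = 245.
Column 2: 46 + 49 + 52 + 60 + 38 = 245.
Column 3: 40 + 43 + 51 + 54 + 57 = 245.
Column 4: 59 + 37 + 45 + 48 + 56 = 245.
Column 5: 53 + 61 + 39 + 42 + 50 = 245.
Main diagonal: 47 + 49 + 51 + 48 + 50 = 245.
Anti-diagonal: 53 + 37 + 51 + 60 + 44 = 245.
All lines sum to 245.

Yes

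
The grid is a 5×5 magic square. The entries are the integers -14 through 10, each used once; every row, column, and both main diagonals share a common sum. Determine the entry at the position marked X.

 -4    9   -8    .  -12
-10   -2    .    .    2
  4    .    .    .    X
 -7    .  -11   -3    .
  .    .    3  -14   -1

The entries are -14 through 10, which sum to -50, so each line sums to -50/5 = -10.
Row 1 must total -10; the given cells sum to -15, so (1,4) = 5.
From column 1, -10 − (-4 + (-10) + 4 + (-7)) gives (5,1) = 7.
Main diagonal needs -10; the known cells sum to -10, so (3,3) = 0.
The remaining cell in row 5 is (5,2) = -10 − (-5) = -5.
Column 3 needs -10; the known cells sum to -16, so (2,3) = 6.
Row 2 must total -10; the given cells sum to -4, so (2,4) = -6.
From column 4, -10 − (5 + (-6) + (-3) + (-14)) gives (3,4) = 8.
The remaining cell in anti-diagonal is (4,2) = -10 − (-11) = 1.
Using row 4: -7 + 1 + (-11) + (-3) + ? → (4,5) = -10 − (-20) = 10.
The remaining cell in column 2 is (3,2) = -10 − 3 = -13.
Column 5: -12 + 2 + 10 + (-1) + ? = -10, so (3,5) = -9.

-9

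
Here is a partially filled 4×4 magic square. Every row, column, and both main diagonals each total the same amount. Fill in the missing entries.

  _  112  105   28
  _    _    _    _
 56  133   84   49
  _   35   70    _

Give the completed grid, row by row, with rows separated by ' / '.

77 112 105 28 / 91 42 63 126 / 56 133 84 49 / 98 35 70 119

Row 3 is already complete: 56 + 133 + 84 + 49 = 322, so that is the magic constant.
Using row 1: 112 + 105 + 28 + ? → (1,1) = 322 − 245 = 77.
The remaining cell in column 2 is (2,2) = 322 − 280 = 42.
Column 3: 105 + 84 + 70 + ? = 322, so (2,3) = 63.
Main diagonal must total 322; the given cells sum to 203, so (4,4) = 119.
Anti-diagonal: 28 + 63 + 133 + ? = 322, so (4,1) = 98.
Using column 1: 77 + 56 + 98 + ? → (2,1) = 322 − 231 = 91.
Column 4: 28 + 49 + 119 + ? = 322, so (2,4) = 126.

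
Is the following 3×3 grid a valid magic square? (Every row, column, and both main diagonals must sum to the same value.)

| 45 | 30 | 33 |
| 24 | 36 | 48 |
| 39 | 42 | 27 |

Row 1: 45 + 30 + 33 = 108.
Row 2: 24 + 36 + 48 = 108.
Row 3: 39 + 42 + 27 = 108.
Column 1: 45 + 24 + 39 = 108.
Column 2: 30 + 36 + 42 = 108.
Column 3: 33 + 48 + 27 = 108.
Main diagonal: 45 + 36 + 27 = 108.
Anti-diagonal: 33 + 36 + 39 = 108.
All lines sum to 108.

Yes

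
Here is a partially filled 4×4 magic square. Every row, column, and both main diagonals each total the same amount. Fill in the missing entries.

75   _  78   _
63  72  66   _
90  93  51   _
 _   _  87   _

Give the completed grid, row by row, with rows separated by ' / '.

Column 3 is already complete: 78 + 66 + 51 + 87 = 282, so that is the magic constant.
Row 2 needs 282; the known cells sum to 201, so (2,4) = 81.
Row 3: 90 + 93 + 51 + ? = 282, so (3,4) = 48.
Using column 1: 75 + 63 + 90 + ? → (4,1) = 282 − 228 = 54.
Main diagonal must total 282; the given cells sum to 198, so (4,4) = 84.
Using anti-diagonal: 66 + 93 + 54 + ? → (1,4) = 282 − 213 = 69.
Row 1 must total 282; the given cells sum to 222, so (1,2) = 60.
Row 4 needs 282; the known cells sum to 225, so (4,2) = 57.

75 60 78 69 / 63 72 66 81 / 90 93 51 48 / 54 57 87 84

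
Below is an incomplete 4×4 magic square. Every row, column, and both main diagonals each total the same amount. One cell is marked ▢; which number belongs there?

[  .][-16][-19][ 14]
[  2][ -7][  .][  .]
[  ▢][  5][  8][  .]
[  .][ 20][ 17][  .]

-10

Column 2 is complete and sums to 2; that is the magic constant.
Row 1 must total 2; the given cells sum to -21, so (1,1) = 23.
Column 3: -19 + 8 + 17 + ? = 2, so (2,3) = -4.
Main diagonal: 23 + (-7) + 8 + ? = 2, so (4,4) = -22.
Using anti-diagonal: 14 + (-4) + 5 + ? → (4,1) = 2 − 15 = -13.
Using row 2: 2 + (-7) + (-4) + ? → (2,4) = 2 − (-9) = 11.
Column 1 needs 2; the known cells sum to 12, so (3,1) = -10.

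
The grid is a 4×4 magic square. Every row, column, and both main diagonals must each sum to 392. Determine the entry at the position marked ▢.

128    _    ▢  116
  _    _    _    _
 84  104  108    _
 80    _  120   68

72

The remaining cell in row 3 is (3,4) = 392 − 296 = 96.
Row 4 needs 392; the known cells sum to 268, so (4,2) = 124.
Column 1 must total 392; the given cells sum to 292, so (2,1) = 100.
The remaining cell in column 4 is (2,4) = 392 − 280 = 112.
Using main diagonal: 128 + 108 + 68 + ? → (2,2) = 392 − 304 = 88.
Using anti-diagonal: 116 + 104 + 80 + ? → (2,3) = 392 − 300 = 92.
Column 2 needs 392; the known cells sum to 316, so (1,2) = 76.
Column 3 needs 392; the known cells sum to 320, so (1,3) = 72.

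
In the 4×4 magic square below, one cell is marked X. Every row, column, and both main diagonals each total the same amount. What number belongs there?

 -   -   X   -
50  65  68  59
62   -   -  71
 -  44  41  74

Row 2 is complete and sums to 242; that is the magic constant.
From row 4, 242 − (44 + 41 + 74) gives (4,1) = 83.
The remaining cell in column 1 is (1,1) = 242 − 195 = 47.
Column 4: 59 + 71 + 74 + ? = 242, so (1,4) = 38.
The remaining cell in main diagonal is (3,3) = 242 − 186 = 56.
Anti-diagonal: 38 + 68 + 83 + ? = 242, so (3,2) = 53.
The remaining cell in column 2 is (1,2) = 242 − 162 = 80.
Column 3: 68 + 56 + 41 + ? = 242, so (1,3) = 77.

77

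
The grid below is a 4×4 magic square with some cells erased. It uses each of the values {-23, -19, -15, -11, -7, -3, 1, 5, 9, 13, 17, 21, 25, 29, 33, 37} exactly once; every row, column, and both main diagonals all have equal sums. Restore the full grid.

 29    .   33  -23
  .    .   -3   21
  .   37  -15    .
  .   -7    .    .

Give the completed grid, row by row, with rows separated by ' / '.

29 -11 33 -23 / 1 9 -3 21 / -19 37 -15 25 / 17 -7 13 5

The 16 entries sum to 112, so each line sums to 112/4 = 28.
From row 1, 28 − (29 + 33 + (-23)) gives (1,2) = -11.
Using column 2: -11 + 37 + (-7) + ? → (2,2) = 28 − 19 = 9.
The remaining cell in column 3 is (4,3) = 28 − 15 = 13.
Main diagonal: 29 + 9 + (-15) + ? = 28, so (4,4) = 5.
Anti-diagonal must total 28; the given cells sum to 11, so (4,1) = 17.
From row 2, 28 − (9 + (-3) + 21) gives (2,1) = 1.
Column 1 needs 28; the known cells sum to 47, so (3,1) = -19.
The remaining cell in column 4 is (3,4) = 28 − 3 = 25.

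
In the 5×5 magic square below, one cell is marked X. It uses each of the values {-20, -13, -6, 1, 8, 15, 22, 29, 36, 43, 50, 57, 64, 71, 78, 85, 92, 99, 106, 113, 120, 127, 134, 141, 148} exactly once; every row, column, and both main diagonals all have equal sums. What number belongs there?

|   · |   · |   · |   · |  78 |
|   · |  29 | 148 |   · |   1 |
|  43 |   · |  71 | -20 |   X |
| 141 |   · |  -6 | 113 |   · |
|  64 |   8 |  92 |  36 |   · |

99

The 25 entries sum to 1600, so each line sums to 1600/5 = 320.
The remaining cell in row 5 is (5,5) = 320 − 200 = 120.
The remaining cell in column 3 is (1,3) = 320 − 305 = 15.
Using main diagonal: 29 + 71 + 113 + 120 + ? → (1,1) = 320 − 333 = -13.
The remaining cell in column 1 is (2,1) = 320 − 235 = 85.
Row 2 needs 320; the known cells sum to 263, so (2,4) = 57.
Column 4: 57 + (-20) + 113 + 36 + ? = 320, so (1,4) = 134.
Anti-diagonal: 78 + 57 + 71 + 64 + ? = 320, so (4,2) = 50.
From row 1, 320 − (-13 + 15 + 134 + 78) gives (1,2) = 106.
Using row 4: 141 + 50 + (-6) + 113 + ? → (4,5) = 320 − 298 = 22.
Column 2 needs 320; the known cells sum to 193, so (3,2) = 127.
Column 5: 78 + 1 + 22 + 120 + ? = 320, so (3,5) = 99.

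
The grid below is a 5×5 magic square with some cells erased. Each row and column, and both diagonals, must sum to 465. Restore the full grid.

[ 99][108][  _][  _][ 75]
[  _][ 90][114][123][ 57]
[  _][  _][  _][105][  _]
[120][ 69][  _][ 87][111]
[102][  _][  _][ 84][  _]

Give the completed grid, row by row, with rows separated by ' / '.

The remaining cell in row 2 is (2,1) = 465 − 384 = 81.
From row 4, 465 − (120 + 69 + 87 + 111) gives (4,3) = 78.
The remaining cell in column 1 is (3,1) = 465 − 402 = 63.
Column 4 must total 465; the given cells sum to 399, so (1,4) = 66.
Anti-diagonal must total 465; the given cells sum to 369, so (3,3) = 96.
Row 1: 99 + 108 + 66 + 75 + ? = 465, so (1,3) = 117.
Using column 3: 117 + 114 + 96 + 78 + ? → (5,3) = 465 − 405 = 60.
Using main diagonal: 99 + 90 + 96 + 87 + ? → (5,5) = 465 − 372 = 93.
The remaining cell in row 5 is (5,2) = 465 − 339 = 126.
Using column 2: 108 + 90 + 69 + 126 + ? → (3,2) = 465 − 393 = 72.
Using column 5: 75 + 57 + 111 + 93 + ? → (3,5) = 465 − 336 = 129.

99 108 117 66 75 / 81 90 114 123 57 / 63 72 96 105 129 / 120 69 78 87 111 / 102 126 60 84 93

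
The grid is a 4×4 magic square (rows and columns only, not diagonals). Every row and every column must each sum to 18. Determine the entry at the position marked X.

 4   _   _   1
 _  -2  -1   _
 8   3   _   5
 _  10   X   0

11

Row 3 needs 18; the known cells sum to 16, so (3,3) = 2.
Using column 2: -2 + 3 + 10 + ? → (1,2) = 18 − 11 = 7.
Using column 4: 1 + 5 + 0 + ? → (2,4) = 18 − 6 = 12.
The remaining cell in row 1 is (1,3) = 18 − 12 = 6.
Row 2: -2 + (-1) + 12 + ? = 18, so (2,1) = 9.
Using column 1: 4 + 9 + 8 + ? → (4,1) = 18 − 21 = -3.
Using column 3: 6 + (-1) + 2 + ? → (4,3) = 18 − 7 = 11.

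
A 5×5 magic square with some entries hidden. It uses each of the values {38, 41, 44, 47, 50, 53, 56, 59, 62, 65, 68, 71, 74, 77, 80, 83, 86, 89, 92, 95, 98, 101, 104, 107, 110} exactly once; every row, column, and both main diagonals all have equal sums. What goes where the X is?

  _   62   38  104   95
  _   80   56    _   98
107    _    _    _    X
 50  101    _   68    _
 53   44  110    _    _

41

The 25 entries sum to 1850, so each line sums to 1850/5 = 370.
Row 1 must total 370; the given cells sum to 299, so (1,1) = 71.
The remaining cell in column 1 is (2,1) = 370 − 281 = 89.
Column 2 must total 370; the given cells sum to 287, so (3,2) = 83.
Row 2: 89 + 80 + 56 + 98 + ? = 370, so (2,4) = 47.
Anti-diagonal: 95 + 47 + 101 + 53 + ? = 370, so (3,3) = 74.
Column 3 needs 370; the known cells sum to 278, so (4,3) = 92.
Using main diagonal: 71 + 80 + 74 + 68 + ? → (5,5) = 370 − 293 = 77.
From row 4, 370 − (50 + 101 + 92 + 68) gives (4,5) = 59.
Row 5 must total 370; the given cells sum to 284, so (5,4) = 86.
Column 4 must total 370; the given cells sum to 305, so (3,4) = 65.
Using column 5: 95 + 98 + 59 + 77 + ? → (3,5) = 370 − 329 = 41.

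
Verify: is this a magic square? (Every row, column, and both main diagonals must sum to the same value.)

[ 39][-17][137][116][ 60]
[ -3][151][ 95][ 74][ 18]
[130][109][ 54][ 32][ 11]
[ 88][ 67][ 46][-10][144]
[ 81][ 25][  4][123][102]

No — column 3 sums to 336 but column 2 sums to 335.

Row 1: 39 + (-17) + 137 + 116 + 60 = 335.
Row 2: -3 + 151 + 95 + 74 + 18 = 335.
Row 3: 130 + 109 + 54 + 32 + 11 = 336.
Row 4: 88 + 67 + 46 + (-10) + 144 = 335.
Row 5: 81 + 25 + 4 + 123 + 102 = 335.
Column 1: 39 + (-3) + 130 + 88 + 81 = 335.
Column 2: -17 + 151 + 109 + 67 + 25 = 335.
Column 3: 137 + 95 + 54 + 46 + 4 = 336.
Column 4: 116 + 74 + 32 + (-10) + 123 = 335.
Column 5: 60 + 18 + 11 + 144 + 102 = 335.
Main diagonal: 39 + 151 + 54 + (-10) + 102 = 336.
Anti-diagonal: 60 + 74 + 54 + 67 + 81 = 336.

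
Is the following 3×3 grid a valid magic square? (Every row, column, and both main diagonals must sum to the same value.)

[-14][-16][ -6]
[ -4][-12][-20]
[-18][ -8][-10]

Row 1: -14 + (-16) + (-6) = -36.
Row 2: -4 + (-12) + (-20) = -36.
Row 3: -18 + (-8) + (-10) = -36.
Column 1: -14 + (-4) + (-18) = -36.
Column 2: -16 + (-12) + (-8) = -36.
Column 3: -6 + (-20) + (-10) = -36.
Main diagonal: -14 + (-12) + (-10) = -36.
Anti-diagonal: -6 + (-12) + (-18) = -36.
All lines sum to -36.

Yes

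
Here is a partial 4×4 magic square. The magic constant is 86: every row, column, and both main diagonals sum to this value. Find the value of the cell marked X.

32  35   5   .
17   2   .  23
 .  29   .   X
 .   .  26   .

8

The remaining cell in row 1 is (1,4) = 86 − 72 = 14.
Row 2: 17 + 2 + 23 + ? = 86, so (2,3) = 44.
Column 2: 35 + 2 + 29 + ? = 86, so (4,2) = 20.
Column 3: 5 + 44 + 26 + ? = 86, so (3,3) = 11.
Main diagonal: 32 + 2 + 11 + ? = 86, so (4,4) = 41.
The remaining cell in anti-diagonal is (4,1) = 86 − 87 = -1.
Column 1: 32 + 17 + (-1) + ? = 86, so (3,1) = 38.
Column 4 needs 86; the known cells sum to 78, so (3,4) = 8.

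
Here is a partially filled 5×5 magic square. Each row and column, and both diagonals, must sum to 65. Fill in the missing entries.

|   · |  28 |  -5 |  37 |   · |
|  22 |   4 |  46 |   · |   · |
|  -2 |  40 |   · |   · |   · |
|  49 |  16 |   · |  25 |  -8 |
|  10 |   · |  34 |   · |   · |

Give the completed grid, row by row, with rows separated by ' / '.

From row 4, 65 − (49 + 16 + 25 + (-8)) gives (4,3) = -17.
Column 1: 22 + (-2) + 49 + 10 + ? = 65, so (1,1) = -14.
Column 2 needs 65; the known cells sum to 88, so (5,2) = -23.
The remaining cell in column 3 is (3,3) = 65 − 58 = 7.
From main diagonal, 65 − (-14 + 4 + 7 + 25) gives (5,5) = 43.
Row 1: -14 + 28 + (-5) + 37 + ? = 65, so (1,5) = 19.
Row 5 needs 65; the known cells sum to 64, so (5,4) = 1.
Using anti-diagonal: 19 + 7 + 16 + 10 + ? → (2,4) = 65 − 52 = 13.
Using row 2: 22 + 4 + 46 + 13 + ? → (2,5) = 65 − 85 = -20.
Column 4 must total 65; the given cells sum to 76, so (3,4) = -11.
The remaining cell in column 5 is (3,5) = 65 − 34 = 31.

-14 28 -5 37 19 / 22 4 46 13 -20 / -2 40 7 -11 31 / 49 16 -17 25 -8 / 10 -23 34 1 43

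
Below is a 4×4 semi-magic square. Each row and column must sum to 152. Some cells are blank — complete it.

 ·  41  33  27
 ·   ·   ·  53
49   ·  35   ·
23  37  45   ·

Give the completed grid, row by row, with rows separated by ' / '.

51 41 33 27 / 29 31 39 53 / 49 43 35 25 / 23 37 45 47

Row 1: 41 + 33 + 27 + ? = 152, so (1,1) = 51.
The remaining cell in row 4 is (4,4) = 152 − 105 = 47.
Column 1: 51 + 49 + 23 + ? = 152, so (2,1) = 29.
Using column 3: 33 + 35 + 45 + ? → (2,3) = 152 − 113 = 39.
Column 4 needs 152; the known cells sum to 127, so (3,4) = 25.
Using row 2: 29 + 39 + 53 + ? → (2,2) = 152 − 121 = 31.
The remaining cell in row 3 is (3,2) = 152 − 109 = 43.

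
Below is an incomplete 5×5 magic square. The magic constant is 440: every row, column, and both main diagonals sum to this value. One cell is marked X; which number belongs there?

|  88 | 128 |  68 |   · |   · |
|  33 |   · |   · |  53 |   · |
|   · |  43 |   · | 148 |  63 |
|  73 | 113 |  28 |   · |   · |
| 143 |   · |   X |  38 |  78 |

123

From column 1, 440 − (88 + 33 + 73 + 143) gives (3,1) = 103.
From row 3, 440 − (103 + 43 + 148 + 63) gives (3,3) = 83.
Anti-diagonal needs 440; the known cells sum to 392, so (1,5) = 48.
Using row 1: 88 + 128 + 68 + 48 + ? → (1,4) = 440 − 332 = 108.
Column 4 must total 440; the given cells sum to 347, so (4,4) = 93.
Main diagonal needs 440; the known cells sum to 342, so (2,2) = 98.
Row 4: 73 + 113 + 28 + 93 + ? = 440, so (4,5) = 133.
Column 2: 128 + 98 + 43 + 113 + ? = 440, so (5,2) = 58.
Column 5 needs 440; the known cells sum to 322, so (2,5) = 118.
Row 2: 33 + 98 + 53 + 118 + ? = 440, so (2,3) = 138.
Using row 5: 143 + 58 + 38 + 78 + ? → (5,3) = 440 − 317 = 123.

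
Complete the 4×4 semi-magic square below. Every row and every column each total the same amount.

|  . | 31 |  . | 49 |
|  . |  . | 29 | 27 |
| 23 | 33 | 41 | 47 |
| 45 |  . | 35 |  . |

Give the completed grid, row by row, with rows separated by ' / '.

25 31 39 49 / 51 37 29 27 / 23 33 41 47 / 45 43 35 21

Row 3 is already complete: 23 + 33 + 41 + 47 = 144, so that is the magic constant.
Column 3: 29 + 41 + 35 + ? = 144, so (1,3) = 39.
Using column 4: 49 + 27 + 47 + ? → (4,4) = 144 − 123 = 21.
Row 1 must total 144; the given cells sum to 119, so (1,1) = 25.
Row 4 needs 144; the known cells sum to 101, so (4,2) = 43.
Using column 1: 25 + 23 + 45 + ? → (2,1) = 144 − 93 = 51.
Column 2: 31 + 33 + 43 + ? = 144, so (2,2) = 37.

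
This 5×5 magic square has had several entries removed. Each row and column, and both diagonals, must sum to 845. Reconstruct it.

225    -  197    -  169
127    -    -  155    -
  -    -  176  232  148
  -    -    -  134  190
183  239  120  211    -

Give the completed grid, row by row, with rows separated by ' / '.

225 141 197 113 169 / 127 218 99 155 246 / 204 85 176 232 148 / 106 162 253 134 190 / 183 239 120 211 92

Row 5 needs 845; the known cells sum to 753, so (5,5) = 92.
The remaining cell in column 4 is (1,4) = 845 − 732 = 113.
Column 5 must total 845; the given cells sum to 599, so (2,5) = 246.
The remaining cell in main diagonal is (2,2) = 845 − 627 = 218.
The remaining cell in anti-diagonal is (4,2) = 845 − 683 = 162.
The remaining cell in row 1 is (1,2) = 845 − 704 = 141.
Row 2 needs 845; the known cells sum to 746, so (2,3) = 99.
The remaining cell in column 2 is (3,2) = 845 − 760 = 85.
The remaining cell in column 3 is (4,3) = 845 − 592 = 253.
The remaining cell in row 3 is (3,1) = 845 − 641 = 204.
Row 4 needs 845; the known cells sum to 739, so (4,1) = 106.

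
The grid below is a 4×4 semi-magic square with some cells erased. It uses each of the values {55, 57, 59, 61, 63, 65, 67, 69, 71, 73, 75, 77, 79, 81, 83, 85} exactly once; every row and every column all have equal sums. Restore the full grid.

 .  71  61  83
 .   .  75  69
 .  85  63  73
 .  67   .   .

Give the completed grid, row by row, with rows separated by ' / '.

The 16 entries sum to 1120, so each line sums to 1120/4 = 280.
From row 1, 280 − (71 + 61 + 83) gives (1,1) = 65.
The remaining cell in row 3 is (3,1) = 280 − 221 = 59.
Column 2 needs 280; the known cells sum to 223, so (2,2) = 57.
Column 3: 61 + 75 + 63 + ? = 280, so (4,3) = 81.
The remaining cell in column 4 is (4,4) = 280 − 225 = 55.
Row 2: 57 + 75 + 69 + ? = 280, so (2,1) = 79.
Row 4 must total 280; the given cells sum to 203, so (4,1) = 77.

65 71 61 83 / 79 57 75 69 / 59 85 63 73 / 77 67 81 55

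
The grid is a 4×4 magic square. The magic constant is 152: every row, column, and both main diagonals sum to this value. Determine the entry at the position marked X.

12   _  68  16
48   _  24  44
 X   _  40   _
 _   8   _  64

32

From row 1, 152 − (12 + 68 + 16) gives (1,2) = 56.
Row 2 needs 152; the known cells sum to 116, so (2,2) = 36.
Column 2 needs 152; the known cells sum to 100, so (3,2) = 52.
From column 3, 152 − (68 + 24 + 40) gives (4,3) = 20.
Column 4: 16 + 44 + 64 + ? = 152, so (3,4) = 28.
From anti-diagonal, 152 − (16 + 24 + 52) gives (4,1) = 60.
Row 3: 52 + 40 + 28 + ? = 152, so (3,1) = 32.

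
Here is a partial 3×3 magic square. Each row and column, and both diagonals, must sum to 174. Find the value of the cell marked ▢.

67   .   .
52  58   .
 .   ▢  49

From row 2, 174 − (52 + 58) gives (2,3) = 64.
Column 1: 67 + 52 + ? = 174, so (3,1) = 55.
Column 3 needs 174; the known cells sum to 113, so (1,3) = 61.
Using row 1: 67 + 61 + ? → (1,2) = 174 − 128 = 46.
Row 3 must total 174; the given cells sum to 104, so (3,2) = 70.

70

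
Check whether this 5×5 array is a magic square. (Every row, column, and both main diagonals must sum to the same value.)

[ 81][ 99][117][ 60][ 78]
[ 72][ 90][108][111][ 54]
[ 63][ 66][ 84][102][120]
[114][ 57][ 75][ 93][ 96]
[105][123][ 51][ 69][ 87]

Row 1: 81 + 99 + 117 + 60 + 78 = 435.
Row 2: 72 + 90 + 108 + 111 + 54 = 435.
Row 3: 63 + 66 + 84 + 102 + 120 = 435.
Row 4: 114 + 57 + 75 + 93 + 96 = 435.
Row 5: 105 + 123 + 51 + 69 + 87 = 435.
Column 1: 81 + 72 + 63 + 114 + 105 = 435.
Column 2: 99 + 90 + 66 + 57 + 123 = 435.
Column 3: 117 + 108 + 84 + 75 + 51 = 435.
Column 4: 60 + 111 + 102 + 93 + 69 = 435.
Column 5: 78 + 54 + 120 + 96 + 87 = 435.
Main diagonal: 81 + 90 + 84 + 93 + 87 = 435.
Anti-diagonal: 78 + 111 + 84 + 57 + 105 = 435.
All lines sum to 435.

Yes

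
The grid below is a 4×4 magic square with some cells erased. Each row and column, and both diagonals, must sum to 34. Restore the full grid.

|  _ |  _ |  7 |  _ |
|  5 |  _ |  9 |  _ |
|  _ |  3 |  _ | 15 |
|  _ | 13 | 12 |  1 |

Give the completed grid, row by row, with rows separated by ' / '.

From row 4, 34 − (13 + 12 + 1) gives (4,1) = 8.
Column 3 needs 34; the known cells sum to 28, so (3,3) = 6.
The remaining cell in anti-diagonal is (1,4) = 34 − 20 = 14.
Row 3 must total 34; the given cells sum to 24, so (3,1) = 10.
Using column 1: 5 + 10 + 8 + ? → (1,1) = 34 − 23 = 11.
The remaining cell in column 4 is (2,4) = 34 − 30 = 4.
Main diagonal needs 34; the known cells sum to 18, so (2,2) = 16.
Row 1: 11 + 7 + 14 + ? = 34, so (1,2) = 2.

11 2 7 14 / 5 16 9 4 / 10 3 6 15 / 8 13 12 1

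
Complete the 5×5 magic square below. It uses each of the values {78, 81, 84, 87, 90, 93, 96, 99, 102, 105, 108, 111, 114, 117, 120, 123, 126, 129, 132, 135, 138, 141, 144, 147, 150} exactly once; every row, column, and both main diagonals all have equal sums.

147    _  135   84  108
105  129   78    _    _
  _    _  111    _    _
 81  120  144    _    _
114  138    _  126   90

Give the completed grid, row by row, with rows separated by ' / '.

The 25 entries sum to 2850, so each line sums to 2850/5 = 570.
Row 1: 147 + 135 + 84 + 108 + ? = 570, so (1,2) = 96.
The remaining cell in row 5 is (5,3) = 570 − 468 = 102.
Column 1 needs 570; the known cells sum to 447, so (3,1) = 123.
Using column 2: 96 + 129 + 120 + 138 + ? → (3,2) = 570 − 483 = 87.
From main diagonal, 570 − (147 + 129 + 111 + 90) gives (4,4) = 93.
The remaining cell in anti-diagonal is (2,4) = 570 − 453 = 117.
Row 2: 105 + 129 + 78 + 117 + ? = 570, so (2,5) = 141.
Using row 4: 81 + 120 + 144 + 93 + ? → (4,5) = 570 − 438 = 132.
Column 4 needs 570; the known cells sum to 420, so (3,4) = 150.
The remaining cell in column 5 is (3,5) = 570 − 471 = 99.

147 96 135 84 108 / 105 129 78 117 141 / 123 87 111 150 99 / 81 120 144 93 132 / 114 138 102 126 90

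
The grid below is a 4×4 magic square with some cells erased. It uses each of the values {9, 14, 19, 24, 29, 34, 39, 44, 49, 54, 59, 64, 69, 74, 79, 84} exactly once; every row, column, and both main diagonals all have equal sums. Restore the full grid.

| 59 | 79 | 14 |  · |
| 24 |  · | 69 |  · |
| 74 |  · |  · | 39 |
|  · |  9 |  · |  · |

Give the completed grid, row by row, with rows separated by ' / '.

59 79 14 34 / 24 44 69 49 / 74 54 19 39 / 29 9 84 64

The 16 entries sum to 744, so each line sums to 744/4 = 186.
From row 1, 186 − (59 + 79 + 14) gives (1,4) = 34.
Using column 1: 59 + 24 + 74 + ? → (4,1) = 186 − 157 = 29.
The remaining cell in anti-diagonal is (3,2) = 186 − 132 = 54.
The remaining cell in row 3 is (3,3) = 186 − 167 = 19.
Using column 2: 79 + 54 + 9 + ? → (2,2) = 186 − 142 = 44.
Column 3 must total 186; the given cells sum to 102, so (4,3) = 84.
Main diagonal: 59 + 44 + 19 + ? = 186, so (4,4) = 64.
Row 2 needs 186; the known cells sum to 137, so (2,4) = 49.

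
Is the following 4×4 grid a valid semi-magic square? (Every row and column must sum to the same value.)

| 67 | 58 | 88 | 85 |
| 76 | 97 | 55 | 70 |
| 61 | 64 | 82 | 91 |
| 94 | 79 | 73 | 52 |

Row 1: 67 + 58 + 88 + 85 = 298.
Row 2: 76 + 97 + 55 + 70 = 298.
Row 3: 61 + 64 + 82 + 91 = 298.
Row 4: 94 + 79 + 73 + 52 = 298.
Column 1: 67 + 76 + 61 + 94 = 298.
Column 2: 58 + 97 + 64 + 79 = 298.
Column 3: 88 + 55 + 82 + 73 = 298.
Column 4: 85 + 70 + 91 + 52 = 298.
All lines sum to 298.

Yes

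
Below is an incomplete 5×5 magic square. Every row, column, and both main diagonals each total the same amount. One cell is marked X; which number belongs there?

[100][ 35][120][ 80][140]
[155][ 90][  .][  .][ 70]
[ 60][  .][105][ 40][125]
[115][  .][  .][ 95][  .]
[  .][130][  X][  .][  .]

65

Row 1 is complete and sums to 475; that is the magic constant.
The remaining cell in row 3 is (3,2) = 475 − 330 = 145.
The remaining cell in column 1 is (5,1) = 475 − 430 = 45.
Using column 2: 35 + 90 + 145 + 130 + ? → (4,2) = 475 − 400 = 75.
The remaining cell in main diagonal is (5,5) = 475 − 390 = 85.
Anti-diagonal: 140 + 105 + 75 + 45 + ? = 475, so (2,4) = 110.
Row 2 must total 475; the given cells sum to 425, so (2,3) = 50.
Using column 4: 80 + 110 + 40 + 95 + ? → (5,4) = 475 − 325 = 150.
The remaining cell in column 5 is (4,5) = 475 − 420 = 55.
Using row 4: 115 + 75 + 95 + 55 + ? → (4,3) = 475 − 340 = 135.
Row 5 needs 475; the known cells sum to 410, so (5,3) = 65.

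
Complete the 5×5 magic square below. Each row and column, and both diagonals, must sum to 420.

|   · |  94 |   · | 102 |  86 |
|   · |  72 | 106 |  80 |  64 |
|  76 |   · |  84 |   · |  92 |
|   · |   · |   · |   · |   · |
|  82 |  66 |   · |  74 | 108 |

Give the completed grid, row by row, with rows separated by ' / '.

Using row 2: 72 + 106 + 80 + 64 + ? → (2,1) = 420 − 322 = 98.
From row 5, 420 − (82 + 66 + 74 + 108) gives (5,3) = 90.
Column 5: 86 + 64 + 92 + 108 + ? = 420, so (4,5) = 70.
Anti-diagonal: 86 + 80 + 84 + 82 + ? = 420, so (4,2) = 88.
Using column 2: 94 + 72 + 88 + 66 + ? → (3,2) = 420 − 320 = 100.
Row 3 needs 420; the known cells sum to 352, so (3,4) = 68.
Column 4: 102 + 80 + 68 + 74 + ? = 420, so (4,4) = 96.
Main diagonal must total 420; the given cells sum to 360, so (1,1) = 60.
Using row 1: 60 + 94 + 102 + 86 + ? → (1,3) = 420 − 342 = 78.
Column 1: 60 + 98 + 76 + 82 + ? = 420, so (4,1) = 104.
From column 3, 420 − (78 + 106 + 84 + 90) gives (4,3) = 62.

60 94 78 102 86 / 98 72 106 80 64 / 76 100 84 68 92 / 104 88 62 96 70 / 82 66 90 74 108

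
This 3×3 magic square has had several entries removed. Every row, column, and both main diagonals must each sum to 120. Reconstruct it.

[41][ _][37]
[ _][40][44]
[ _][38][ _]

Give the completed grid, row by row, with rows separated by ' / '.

41 42 37 / 36 40 44 / 43 38 39

Row 1 must total 120; the given cells sum to 78, so (1,2) = 42.
From row 2, 120 − (40 + 44) gives (2,1) = 36.
Column 1: 41 + 36 + ? = 120, so (3,1) = 43.
Column 3: 37 + 44 + ? = 120, so (3,3) = 39.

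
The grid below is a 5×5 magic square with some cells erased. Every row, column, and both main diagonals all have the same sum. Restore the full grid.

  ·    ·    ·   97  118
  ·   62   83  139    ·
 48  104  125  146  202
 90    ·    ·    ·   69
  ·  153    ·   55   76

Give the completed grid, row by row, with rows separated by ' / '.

Row 3 is already complete: 48 + 104 + 125 + 146 + 202 = 625, so that is the magic constant.
From column 4, 625 − (97 + 139 + 146 + 55) gives (4,4) = 188.
Column 5: 118 + 202 + 69 + 76 + ? = 625, so (2,5) = 160.
Main diagonal needs 625; the known cells sum to 451, so (1,1) = 174.
Row 2 must total 625; the given cells sum to 444, so (2,1) = 181.
From column 1, 625 − (174 + 181 + 48 + 90) gives (5,1) = 132.
Anti-diagonal must total 625; the given cells sum to 514, so (4,2) = 111.
Row 4: 90 + 111 + 188 + 69 + ? = 625, so (4,3) = 167.
Row 5: 132 + 153 + 55 + 76 + ? = 625, so (5,3) = 209.
Using column 2: 62 + 104 + 111 + 153 + ? → (1,2) = 625 − 430 = 195.
The remaining cell in column 3 is (1,3) = 625 − 584 = 41.

174 195 41 97 118 / 181 62 83 139 160 / 48 104 125 146 202 / 90 111 167 188 69 / 132 153 209 55 76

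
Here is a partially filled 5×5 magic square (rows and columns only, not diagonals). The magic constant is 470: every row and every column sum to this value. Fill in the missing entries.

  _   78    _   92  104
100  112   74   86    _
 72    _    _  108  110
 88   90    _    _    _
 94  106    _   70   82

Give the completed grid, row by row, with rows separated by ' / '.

Using row 2: 100 + 112 + 74 + 86 + ? → (2,5) = 470 − 372 = 98.
From row 5, 470 − (94 + 106 + 70 + 82) gives (5,3) = 118.
The remaining cell in column 1 is (1,1) = 470 − 354 = 116.
Using column 2: 78 + 112 + 90 + 106 + ? → (3,2) = 470 − 386 = 84.
Using column 4: 92 + 86 + 108 + 70 + ? → (4,4) = 470 − 356 = 114.
Column 5: 104 + 98 + 110 + 82 + ? = 470, so (4,5) = 76.
Row 1: 116 + 78 + 92 + 104 + ? = 470, so (1,3) = 80.
From row 3, 470 − (72 + 84 + 108 + 110) gives (3,3) = 96.
From row 4, 470 − (88 + 90 + 114 + 76) gives (4,3) = 102.

116 78 80 92 104 / 100 112 74 86 98 / 72 84 96 108 110 / 88 90 102 114 76 / 94 106 118 70 82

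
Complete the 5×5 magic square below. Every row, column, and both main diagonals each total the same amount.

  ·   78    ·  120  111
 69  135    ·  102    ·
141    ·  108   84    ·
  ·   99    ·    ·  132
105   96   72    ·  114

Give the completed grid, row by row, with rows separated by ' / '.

Anti-diagonal is already complete: 111 + 102 + 108 + 99 + 105 = 525, so that is the magic constant.
Row 5 must total 525; the given cells sum to 387, so (5,4) = 138.
From column 2, 525 − (78 + 135 + 99 + 96) gives (3,2) = 117.
From column 4, 525 − (120 + 102 + 84 + 138) gives (4,4) = 81.
Using main diagonal: 135 + 108 + 81 + 114 + ? → (1,1) = 525 − 438 = 87.
From row 1, 525 − (87 + 78 + 120 + 111) gives (1,3) = 129.
Row 3: 141 + 117 + 108 + 84 + ? = 525, so (3,5) = 75.
The remaining cell in column 1 is (4,1) = 525 − 402 = 123.
Column 5 must total 525; the given cells sum to 432, so (2,5) = 93.
Row 2: 69 + 135 + 102 + 93 + ? = 525, so (2,3) = 126.
Row 4: 123 + 99 + 81 + 132 + ? = 525, so (4,3) = 90.

87 78 129 120 111 / 69 135 126 102 93 / 141 117 108 84 75 / 123 99 90 81 132 / 105 96 72 138 114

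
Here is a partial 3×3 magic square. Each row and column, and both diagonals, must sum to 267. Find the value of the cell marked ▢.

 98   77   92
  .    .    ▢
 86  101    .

95

Using row 3: 86 + 101 + ? → (3,3) = 267 − 187 = 80.
Using column 1: 98 + 86 + ? → (2,1) = 267 − 184 = 83.
Using column 2: 77 + 101 + ? → (2,2) = 267 − 178 = 89.
The remaining cell in column 3 is (2,3) = 267 − 172 = 95.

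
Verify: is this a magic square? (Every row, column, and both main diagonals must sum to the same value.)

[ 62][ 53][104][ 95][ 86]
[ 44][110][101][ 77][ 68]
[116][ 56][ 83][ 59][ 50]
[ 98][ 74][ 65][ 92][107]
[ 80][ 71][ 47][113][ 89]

Row 1: 62 + 53 + 104 + 95 + 86 = 400.
Row 2: 44 + 110 + 101 + 77 + 68 = 400.
Row 3: 116 + 56 + 83 + 59 + 50 = 364.
Row 4: 98 + 74 + 65 + 92 + 107 = 436.
Row 5: 80 + 71 + 47 + 113 + 89 = 400.
Column 1: 62 + 44 + 116 + 98 + 80 = 400.
Column 2: 53 + 110 + 56 + 74 + 71 = 364.
Column 3: 104 + 101 + 83 + 65 + 47 = 400.
Column 4: 95 + 77 + 59 + 92 + 113 = 436.
Column 5: 86 + 68 + 50 + 107 + 89 = 400.
Main diagonal: 62 + 110 + 83 + 92 + 89 = 436.
Anti-diagonal: 86 + 77 + 83 + 74 + 80 = 400.

No — column 4 sums to 436 but column 5 sums to 400.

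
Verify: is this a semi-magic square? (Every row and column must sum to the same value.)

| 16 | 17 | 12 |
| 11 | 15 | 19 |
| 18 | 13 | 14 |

Row 1: 16 + 17 + 12 = 45.
Row 2: 11 + 15 + 19 = 45.
Row 3: 18 + 13 + 14 = 45.
Column 1: 16 + 11 + 18 = 45.
Column 2: 17 + 15 + 13 = 45.
Column 3: 12 + 19 + 14 = 45.
All lines sum to 45.

Yes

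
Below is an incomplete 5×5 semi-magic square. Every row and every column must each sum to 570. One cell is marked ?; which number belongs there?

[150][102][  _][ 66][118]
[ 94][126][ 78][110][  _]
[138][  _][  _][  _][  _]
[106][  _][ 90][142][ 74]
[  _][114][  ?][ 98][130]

146

Using row 1: 150 + 102 + 66 + 118 + ? → (1,3) = 570 − 436 = 134.
Row 2: 94 + 126 + 78 + 110 + ? = 570, so (2,5) = 162.
Row 4: 106 + 90 + 142 + 74 + ? = 570, so (4,2) = 158.
The remaining cell in column 1 is (5,1) = 570 − 488 = 82.
The remaining cell in column 2 is (3,2) = 570 − 500 = 70.
Using column 4: 66 + 110 + 142 + 98 + ? → (3,4) = 570 − 416 = 154.
The remaining cell in column 5 is (3,5) = 570 − 484 = 86.
Using row 3: 138 + 70 + 154 + 86 + ? → (3,3) = 570 − 448 = 122.
Row 5 must total 570; the given cells sum to 424, so (5,3) = 146.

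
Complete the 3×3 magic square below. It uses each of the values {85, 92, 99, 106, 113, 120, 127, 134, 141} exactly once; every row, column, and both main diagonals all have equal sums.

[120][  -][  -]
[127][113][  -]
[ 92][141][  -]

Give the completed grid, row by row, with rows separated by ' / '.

The 9 entries sum to 1017, so each line sums to 1017/3 = 339.
Row 2 must total 339; the given cells sum to 240, so (2,3) = 99.
Row 3 needs 339; the known cells sum to 233, so (3,3) = 106.
Column 2 must total 339; the given cells sum to 254, so (1,2) = 85.
From column 3, 339 − (99 + 106) gives (1,3) = 134.

120 85 134 / 127 113 99 / 92 141 106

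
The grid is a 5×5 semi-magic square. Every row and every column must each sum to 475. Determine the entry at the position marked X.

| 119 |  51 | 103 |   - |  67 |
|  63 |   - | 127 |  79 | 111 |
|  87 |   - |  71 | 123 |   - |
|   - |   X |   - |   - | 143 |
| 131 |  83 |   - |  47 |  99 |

107

Row 1 must total 475; the given cells sum to 340, so (1,4) = 135.
Row 2 needs 475; the known cells sum to 380, so (2,2) = 95.
Row 5: 131 + 83 + 47 + 99 + ? = 475, so (5,3) = 115.
Using column 1: 119 + 63 + 87 + 131 + ? → (4,1) = 475 − 400 = 75.
Column 3 needs 475; the known cells sum to 416, so (4,3) = 59.
Column 4 must total 475; the given cells sum to 384, so (4,4) = 91.
Column 5: 67 + 111 + 143 + 99 + ? = 475, so (3,5) = 55.
Row 3: 87 + 71 + 123 + 55 + ? = 475, so (3,2) = 139.
From row 4, 475 − (75 + 59 + 91 + 143) gives (4,2) = 107.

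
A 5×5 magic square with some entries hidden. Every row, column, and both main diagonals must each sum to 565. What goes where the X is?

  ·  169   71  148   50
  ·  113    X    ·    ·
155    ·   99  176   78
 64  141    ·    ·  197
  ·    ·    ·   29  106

190

Row 1 must total 565; the given cells sum to 438, so (1,1) = 127.
Row 3: 155 + 99 + 176 + 78 + ? = 565, so (3,2) = 57.
Column 2 needs 565; the known cells sum to 480, so (5,2) = 85.
Column 5 needs 565; the known cells sum to 431, so (2,5) = 134.
Using main diagonal: 127 + 113 + 99 + 106 + ? → (4,4) = 565 − 445 = 120.
The remaining cell in row 4 is (4,3) = 565 − 522 = 43.
Column 4: 148 + 176 + 120 + 29 + ? = 565, so (2,4) = 92.
From anti-diagonal, 565 − (50 + 92 + 99 + 141) gives (5,1) = 183.
Using row 5: 183 + 85 + 29 + 106 + ? → (5,3) = 565 − 403 = 162.
Column 1 needs 565; the known cells sum to 529, so (2,1) = 36.
Using column 3: 71 + 99 + 43 + 162 + ? → (2,3) = 565 − 375 = 190.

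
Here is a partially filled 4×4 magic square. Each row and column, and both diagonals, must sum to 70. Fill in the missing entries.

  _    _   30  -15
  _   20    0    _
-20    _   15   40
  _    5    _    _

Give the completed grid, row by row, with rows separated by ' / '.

45 10 30 -15 / -5 20 0 55 / -20 35 15 40 / 50 5 25 -10

Using row 3: -20 + 15 + 40 + ? → (3,2) = 70 − 35 = 35.
Using column 2: 20 + 35 + 5 + ? → (1,2) = 70 − 60 = 10.
Using column 3: 30 + 0 + 15 + ? → (4,3) = 70 − 45 = 25.
Anti-diagonal needs 70; the known cells sum to 20, so (4,1) = 50.
The remaining cell in row 1 is (1,1) = 70 − 25 = 45.
Row 4 must total 70; the given cells sum to 80, so (4,4) = -10.
From column 1, 70 − (45 + (-20) + 50) gives (2,1) = -5.
Column 4: -15 + 40 + (-10) + ? = 70, so (2,4) = 55.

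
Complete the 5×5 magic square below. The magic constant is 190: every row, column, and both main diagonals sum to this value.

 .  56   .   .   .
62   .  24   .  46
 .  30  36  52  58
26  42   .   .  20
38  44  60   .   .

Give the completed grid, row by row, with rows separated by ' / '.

50 56 22 28 34 / 62 18 24 40 46 / 14 30 36 52 58 / 26 42 48 54 20 / 38 44 60 16 32

Row 3: 30 + 36 + 52 + 58 + ? = 190, so (3,1) = 14.
From column 1, 190 − (62 + 14 + 26 + 38) gives (1,1) = 50.
Column 2: 56 + 30 + 42 + 44 + ? = 190, so (2,2) = 18.
From row 2, 190 − (62 + 18 + 24 + 46) gives (2,4) = 40.
Using anti-diagonal: 40 + 36 + 42 + 38 + ? → (1,5) = 190 − 156 = 34.
Column 5 needs 190; the known cells sum to 158, so (5,5) = 32.
The remaining cell in main diagonal is (4,4) = 190 − 136 = 54.
Row 4 must total 190; the given cells sum to 142, so (4,3) = 48.
Row 5: 38 + 44 + 60 + 32 + ? = 190, so (5,4) = 16.
Column 3 needs 190; the known cells sum to 168, so (1,3) = 22.
From column 4, 190 − (40 + 52 + 54 + 16) gives (1,4) = 28.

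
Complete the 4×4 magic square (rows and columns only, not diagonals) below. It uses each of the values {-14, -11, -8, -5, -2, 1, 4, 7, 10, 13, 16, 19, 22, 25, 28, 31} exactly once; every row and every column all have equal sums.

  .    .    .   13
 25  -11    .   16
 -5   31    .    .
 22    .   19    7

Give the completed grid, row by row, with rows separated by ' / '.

The 16 entries sum to 136, so each line sums to 136/4 = 34.
Row 2 must total 34; the given cells sum to 30, so (2,3) = 4.
Row 4 needs 34; the known cells sum to 48, so (4,2) = -14.
Column 1: 25 + (-5) + 22 + ? = 34, so (1,1) = -8.
Column 2 needs 34; the known cells sum to 6, so (1,2) = 28.
Column 4 must total 34; the given cells sum to 36, so (3,4) = -2.
Row 1 needs 34; the known cells sum to 33, so (1,3) = 1.
Row 3 needs 34; the known cells sum to 24, so (3,3) = 10.

-8 28 1 13 / 25 -11 4 16 / -5 31 10 -2 / 22 -14 19 7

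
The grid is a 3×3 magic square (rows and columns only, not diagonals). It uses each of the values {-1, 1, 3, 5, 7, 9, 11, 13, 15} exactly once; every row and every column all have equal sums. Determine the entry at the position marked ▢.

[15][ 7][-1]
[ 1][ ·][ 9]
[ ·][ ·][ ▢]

13

The 9 entries sum to 63, so each line sums to 63/3 = 21.
Using row 2: 1 + 9 + ? → (2,2) = 21 − 10 = 11.
The remaining cell in column 1 is (3,1) = 21 − 16 = 5.
Using column 2: 7 + 11 + ? → (3,2) = 21 − 18 = 3.
Using column 3: -1 + 9 + ? → (3,3) = 21 − 8 = 13.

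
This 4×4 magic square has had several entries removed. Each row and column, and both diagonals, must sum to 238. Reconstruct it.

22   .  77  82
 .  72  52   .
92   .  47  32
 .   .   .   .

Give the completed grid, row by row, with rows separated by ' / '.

22 57 77 82 / 87 72 52 27 / 92 67 47 32 / 37 42 62 97

Using row 1: 22 + 77 + 82 + ? → (1,2) = 238 − 181 = 57.
Row 3: 92 + 47 + 32 + ? = 238, so (3,2) = 67.
The remaining cell in column 2 is (4,2) = 238 − 196 = 42.
Using column 3: 77 + 52 + 47 + ? → (4,3) = 238 − 176 = 62.
Main diagonal must total 238; the given cells sum to 141, so (4,4) = 97.
Anti-diagonal must total 238; the given cells sum to 201, so (4,1) = 37.
The remaining cell in column 1 is (2,1) = 238 − 151 = 87.
From column 4, 238 − (82 + 32 + 97) gives (2,4) = 27.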